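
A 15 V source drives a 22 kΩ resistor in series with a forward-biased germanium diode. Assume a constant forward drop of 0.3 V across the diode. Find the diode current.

I ≈ 0.67 mA

KVL around the loop: 15 = V_D + I·R = 0.3 + I × 22 kΩ.
So I = (15 − 0.3) / 22 kΩ = 14.7 / 22 = 0.668 mA.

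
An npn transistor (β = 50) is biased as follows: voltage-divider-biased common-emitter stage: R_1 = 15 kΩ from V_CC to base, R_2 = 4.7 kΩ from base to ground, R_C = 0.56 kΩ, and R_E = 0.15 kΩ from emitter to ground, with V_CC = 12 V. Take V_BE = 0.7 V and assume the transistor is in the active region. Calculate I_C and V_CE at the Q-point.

I_C ≈ 9.6 mA, V_CE ≈ 5.1 V

Thevenize the base divider: V_Th = V_CC·R_2/(R_1+R_2) = 12×4.7/19.7 = 2.86 V, R_Th = R_1‖R_2 = 3.58 kΩ.
Base-emitter loop: V_Th = I_B·R_Th + V_BE + (β+1)I_B·R_E, so I_B = (2.86 − 0.7) / (3.58 + 51×0.15) = 0.193 mA.
I_C = β·I_B = 50×0.193 = 9.63 mA, and I_E = (β+1)I_B = 9.82 mA.
V_CE = V_CC − I_C·R_C − I_E·R_E = 12 − 9.63×0.56 − 9.82×0.15 = 5.13 V.
V_CE = 5.13 V > 0.2 V confirms active-region operation.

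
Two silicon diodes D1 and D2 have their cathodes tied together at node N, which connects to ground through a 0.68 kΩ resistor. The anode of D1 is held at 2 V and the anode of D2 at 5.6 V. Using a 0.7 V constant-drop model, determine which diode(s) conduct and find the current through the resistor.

Assume both conduct. Then node N would need to be at both 2−0.7 = 1.3 V and 5.6−0.7 = 4.9 V, which is impossible.
Assume only D2 conducts: V_N = 5.6 − 0.7 = 4.9 V, so I_R = 4.9/0.68 = 7.21 mA.
Check D1: its anode-to-cathode voltage is 2 − 4.9 = -2.9 V < 0.7 V, so it is off. The assumption is consistent.

Only D2 conducts; I_R ≈ 7.2 mA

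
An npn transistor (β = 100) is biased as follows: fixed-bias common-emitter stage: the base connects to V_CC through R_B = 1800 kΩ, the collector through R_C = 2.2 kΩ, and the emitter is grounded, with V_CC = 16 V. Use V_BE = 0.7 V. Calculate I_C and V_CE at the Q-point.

I_C ≈ 0.85 mA, V_CE ≈ 14 V

Base loop: V_CC = I_B·R_B + V_BE, so I_B = (16 − 0.7)/1800 kΩ = 0.0085 mA.
In the active region I_C = β·I_B = 100 × 0.0085 = 0.85 mA.
Collector loop: V_CE = V_CC − I_C·R_C = 16 − 0.85×2.2 = 14.1 V.
Since V_CE = 14.1 V > V_CE(sat) ≈ 0.2 V, the transistor is in the active region as assumed.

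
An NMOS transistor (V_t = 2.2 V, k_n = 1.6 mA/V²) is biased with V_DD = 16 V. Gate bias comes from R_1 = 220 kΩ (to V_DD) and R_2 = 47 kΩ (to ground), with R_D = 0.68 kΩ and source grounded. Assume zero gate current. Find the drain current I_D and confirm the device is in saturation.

V_G = V_DD·R_2/(R_1+R_2) = 16×47/267 = 2.82 V. With the source grounded, V_GS = V_G = 2.82 V.
Assume saturation: I_D = (k_n/2)(V_GS − V_t)² = (1.6/2)×(2.82 − 2.2)² = 0.8×0.616² = 0.304 mA.
V_DS = V_DD − I_D·R_D = 16 − 0.304×0.68 = 15.8 V.
Saturation requires V_DS ≥ V_GS − V_t = 0.616 V; 15.8 ≥ 0.616 ✓.

I_D ≈ 0.3 mA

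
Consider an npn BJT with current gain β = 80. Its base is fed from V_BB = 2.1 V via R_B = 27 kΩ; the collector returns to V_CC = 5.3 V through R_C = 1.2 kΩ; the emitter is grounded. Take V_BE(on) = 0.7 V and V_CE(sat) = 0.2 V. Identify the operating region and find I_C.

Assume active. Base-emitter loop: I_B = (V_BB − V_BE)/R_B = (2.1 − 0.7)/27 = 0.0519 mA.
I_C = β·I_B = 80×0.0519 = 4.15 mA.
V_CE = V_CC − I_C·R_C = 5.3 − 4.15×1.2 = 0.322 V > V_CE(sat), so the active-region assumption holds.

active; I_C ≈ 4.1 mA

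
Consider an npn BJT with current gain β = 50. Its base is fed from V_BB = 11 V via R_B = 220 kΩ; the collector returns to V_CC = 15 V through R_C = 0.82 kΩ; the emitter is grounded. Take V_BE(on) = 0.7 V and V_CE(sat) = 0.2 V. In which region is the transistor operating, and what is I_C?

active; I_C ≈ 2.3 mA

Assume active. Base-emitter loop: I_B = (V_BB − V_BE)/R_B = (11 − 0.7)/220 = 0.0468 mA.
I_C = β·I_B = 50×0.0468 = 2.34 mA.
V_CE = V_CC − I_C·R_C = 15 − 2.34×0.82 = 13.1 V > V_CE(sat), so the active-region assumption holds.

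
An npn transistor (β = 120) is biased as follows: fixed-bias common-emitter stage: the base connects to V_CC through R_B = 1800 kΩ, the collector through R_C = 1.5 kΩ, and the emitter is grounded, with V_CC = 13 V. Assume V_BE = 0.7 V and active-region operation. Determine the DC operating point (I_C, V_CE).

I_C ≈ 0.82 mA, V_CE ≈ 12 V

Base loop: V_CC = I_B·R_B + V_BE, so I_B = (13 − 0.7)/1800 kΩ = 0.00683 mA.
In the active region I_C = β·I_B = 120 × 0.00683 = 0.82 mA.
Collector loop: V_CE = V_CC − I_C·R_C = 13 − 0.82×1.5 = 11.8 V.
Since V_CE = 11.8 V > V_CE(sat) ≈ 0.2 V, the transistor is in the active region as assumed.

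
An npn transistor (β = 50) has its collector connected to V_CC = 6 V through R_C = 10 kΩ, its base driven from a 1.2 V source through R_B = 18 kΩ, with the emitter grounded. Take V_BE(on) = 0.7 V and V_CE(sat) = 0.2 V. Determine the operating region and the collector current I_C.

Assume active: I_B = (1.2 − 0.7)/18 = 0.0278 mA, giving I_C = β·I_B = 1.39 mA.
But then V_CE = 6 − 1.39×10 = -7.89 V < V_CE(sat) = 0.2 V — impossible in the active region.
So the transistor is saturated. With V_CE = 0.2 V, I_C = (V_CC − 0.2)/R_C = 5.8/10 = 0.58 mA.
Check: β·I_B = 1.39 mA > I_C = 0.58 mA, confirming saturation.

saturation; I_C ≈ 0.58 mA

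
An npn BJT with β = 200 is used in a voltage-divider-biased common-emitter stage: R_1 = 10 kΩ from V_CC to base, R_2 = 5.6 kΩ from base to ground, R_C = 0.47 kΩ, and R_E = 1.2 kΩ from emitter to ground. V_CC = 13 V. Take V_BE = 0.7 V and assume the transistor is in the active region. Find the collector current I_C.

Thevenize the base divider: V_Th = V_CC·R_2/(R_1+R_2) = 13×5.6/15.6 = 4.67 V, R_Th = R_1‖R_2 = 3.59 kΩ.
Base-emitter loop: V_Th = I_B·R_Th + V_BE + (β+1)I_B·R_E, so I_B = (4.67 − 0.7) / (3.59 + 201×1.2) = 0.0162 mA.
I_C = β·I_B = 200×0.0162 = 3.24 mA, and I_E = (β+1)I_B = 3.26 mA.
V_CE = V_CC − I_C·R_C − I_E·R_E = 13 − 3.24×0.47 − 3.26×1.2 = 7.57 V.
V_CE = 7.57 V > 0.2 V confirms active-region operation.

I_C ≈ 3.2 mA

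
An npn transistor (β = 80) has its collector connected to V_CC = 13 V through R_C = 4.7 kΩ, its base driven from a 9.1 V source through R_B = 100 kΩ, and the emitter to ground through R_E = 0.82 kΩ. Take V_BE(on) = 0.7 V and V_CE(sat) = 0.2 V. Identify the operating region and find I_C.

saturation; I_C ≈ 2.3 mA

Assume active: I_B = (9.1 − 0.7)/(100 + 81×0.82) = 0.0505 mA, I_C = β·I_B = 4.04 mA.
Then V_CE = 13 − 4.04×4.7 − 4.09×0.82 = -9.33 V < 0.2 V — the active assumption fails.
Re-solve with V_CE = 0.2 V. KCL at the emitter: V_E/R_E = (V_BB−0.7−V_E)/R_B + (V_CC−0.2−V_E)/R_C, giving V_E = 1.95 V.
I_C = (V_CC − 0.2 − V_E)/R_C = (12.8 − 1.95)/4.7 = 2.31 mA.
Check: I_B = (8.4 − 1.95)/100 = 0.0645 mA, and β·I_B = 5.16 mA > I_C, confirming saturation.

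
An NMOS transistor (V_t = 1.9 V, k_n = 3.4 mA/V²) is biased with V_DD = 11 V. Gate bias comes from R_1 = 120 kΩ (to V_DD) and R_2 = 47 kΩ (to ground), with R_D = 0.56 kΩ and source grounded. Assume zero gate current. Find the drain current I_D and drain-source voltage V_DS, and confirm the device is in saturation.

V_G = V_DD·R_2/(R_1+R_2) = 11×47/167 = 3.1 V. With the source grounded, V_GS = V_G = 3.1 V.
Assume saturation: I_D = (k_n/2)(V_GS − V_t)² = (3.4/2)×(3.1 − 1.9)² = 1.7×1.2² = 2.43 mA.
V_DS = V_DD − I_D·R_D = 11 − 2.43×0.56 = 9.64 V.
Saturation requires V_DS ≥ V_GS − V_t = 1.2 V; 9.64 ≥ 1.2 ✓.

I_D ≈ 2.4 mA, V_DS ≈ 9.6 V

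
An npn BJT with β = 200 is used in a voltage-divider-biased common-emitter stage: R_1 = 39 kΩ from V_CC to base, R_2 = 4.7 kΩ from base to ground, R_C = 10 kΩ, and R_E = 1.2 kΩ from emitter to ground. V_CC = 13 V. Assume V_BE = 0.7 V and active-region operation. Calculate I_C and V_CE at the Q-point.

Thevenize the base divider: V_Th = V_CC·R_2/(R_1+R_2) = 13×4.7/43.7 = 1.4 V, R_Th = R_1‖R_2 = 4.19 kΩ.
Base-emitter loop: V_Th = I_B·R_Th + V_BE + (β+1)I_B·R_E, so I_B = (1.4 − 0.7) / (4.19 + 201×1.2) = 0.00285 mA.
I_C = β·I_B = 200×0.00285 = 0.569 mA, and I_E = (β+1)I_B = 0.572 mA.
V_CE = V_CC − I_C·R_C − I_E·R_E = 13 − 0.569×10 − 0.572×1.2 = 6.62 V.
V_CE = 6.62 V > 0.2 V confirms active-region operation.

I_C ≈ 0.57 mA, V_CE ≈ 6.6 V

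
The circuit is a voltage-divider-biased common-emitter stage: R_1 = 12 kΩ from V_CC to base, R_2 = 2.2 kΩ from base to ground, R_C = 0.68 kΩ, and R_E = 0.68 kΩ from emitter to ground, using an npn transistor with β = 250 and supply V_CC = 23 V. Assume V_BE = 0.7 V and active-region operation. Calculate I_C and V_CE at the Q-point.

I_C ≈ 4.1 mA, V_CE ≈ 17 V

Thevenize the base divider: V_Th = V_CC·R_2/(R_1+R_2) = 23×2.2/14.2 = 3.56 V, R_Th = R_1‖R_2 = 1.86 kΩ.
Base-emitter loop: V_Th = I_B·R_Th + V_BE + (β+1)I_B·R_E, so I_B = (3.56 − 0.7) / (1.86 + 251×0.68) = 0.0166 mA.
I_C = β·I_B = 250×0.0166 = 4.15 mA, and I_E = (β+1)I_B = 4.17 mA.
V_CE = V_CC − I_C·R_C − I_E·R_E = 23 − 4.15×0.68 − 4.17×0.68 = 17.3 V.
V_CE = 17.3 V > 0.2 V confirms active-region operation.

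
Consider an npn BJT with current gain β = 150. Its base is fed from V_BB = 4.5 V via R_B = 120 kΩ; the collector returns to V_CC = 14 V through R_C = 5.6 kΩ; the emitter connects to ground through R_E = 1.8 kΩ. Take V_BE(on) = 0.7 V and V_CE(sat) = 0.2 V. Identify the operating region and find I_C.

active; I_C ≈ 1.5 mA

Assume active. Base-emitter loop: I_B = (V_BB − V_BE)/(R_B + (β+1)R_E) = (4.5 − 0.7)/(120 + 151×1.8) = 0.0097 mA.
I_C = β·I_B = 150×0.0097 = 1.45 mA.
V_CE = V_CC − I_C·R_C − I_E·R_E = 14 − 1.45×5.6 − 1.46×1.8 = 3.22 V > V_CE(sat), so the active-region assumption holds.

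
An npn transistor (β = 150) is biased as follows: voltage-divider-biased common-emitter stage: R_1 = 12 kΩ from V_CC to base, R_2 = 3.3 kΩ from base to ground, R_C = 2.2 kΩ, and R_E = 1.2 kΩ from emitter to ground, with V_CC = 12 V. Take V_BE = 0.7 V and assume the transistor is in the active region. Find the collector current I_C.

Thevenize the base divider: V_Th = V_CC·R_2/(R_1+R_2) = 12×3.3/15.3 = 2.59 V, R_Th = R_1‖R_2 = 2.59 kΩ.
Base-emitter loop: V_Th = I_B·R_Th + V_BE + (β+1)I_B·R_E, so I_B = (2.59 − 0.7) / (2.59 + 151×1.2) = 0.0103 mA.
I_C = β·I_B = 150×0.0103 = 1.54 mA, and I_E = (β+1)I_B = 1.55 mA.
V_CE = V_CC − I_C·R_C − I_E·R_E = 12 − 1.54×2.2 − 1.55×1.2 = 6.75 V.
V_CE = 6.75 V > 0.2 V confirms active-region operation.

I_C ≈ 1.5 mA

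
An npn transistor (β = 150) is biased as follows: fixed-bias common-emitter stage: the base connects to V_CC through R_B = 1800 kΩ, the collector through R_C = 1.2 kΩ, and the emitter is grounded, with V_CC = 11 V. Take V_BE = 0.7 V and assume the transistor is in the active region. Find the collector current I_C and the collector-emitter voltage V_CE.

Base loop: V_CC = I_B·R_B + V_BE, so I_B = (11 − 0.7)/1800 kΩ = 0.00572 mA.
In the active region I_C = β·I_B = 150 × 0.00572 = 0.858 mA.
Collector loop: V_CE = V_CC − I_C·R_C = 11 − 0.858×1.2 = 9.97 V.
Since V_CE = 9.97 V > V_CE(sat) ≈ 0.2 V, the transistor is in the active region as assumed.

I_C ≈ 0.86 mA, V_CE ≈ 10 V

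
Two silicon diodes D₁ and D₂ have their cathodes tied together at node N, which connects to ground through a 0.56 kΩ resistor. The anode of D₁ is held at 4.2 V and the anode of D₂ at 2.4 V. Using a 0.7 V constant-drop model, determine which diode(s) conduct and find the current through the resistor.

Assume both conduct. Then node N would need to be at both 4.2−0.7 = 3.5 V and 2.4−0.7 = 1.7 V, which is impossible.
Assume only D₁ conducts: V_N = 4.2 − 0.7 = 3.5 V, so I_R = 3.5/0.56 = 6.25 mA.
Check D₂: its anode-to-cathode voltage is 2.4 − 3.5 = -1.1 V < 0.7 V, so it is off. The assumption is consistent.

Only D₁ conducts; I_R ≈ 6.2 mA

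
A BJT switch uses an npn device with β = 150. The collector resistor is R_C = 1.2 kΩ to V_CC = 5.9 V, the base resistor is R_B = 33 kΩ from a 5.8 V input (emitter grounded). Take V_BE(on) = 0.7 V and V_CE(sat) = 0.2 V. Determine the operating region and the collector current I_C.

Assume active: I_B = (5.8 − 0.7)/33 = 0.155 mA, giving I_C = β·I_B = 23.2 mA.
But then V_CE = 5.9 − 23.2×1.2 = -21.9 V < V_CE(sat) = 0.2 V — impossible in the active region.
So the transistor is saturated. With V_CE = 0.2 V, I_C = (V_CC − 0.2)/R_C = 5.7/1.2 = 4.75 mA.
Check: β·I_B = 23.2 mA > I_C = 4.75 mA, confirming saturation.

saturation; I_C ≈ 4.8 mA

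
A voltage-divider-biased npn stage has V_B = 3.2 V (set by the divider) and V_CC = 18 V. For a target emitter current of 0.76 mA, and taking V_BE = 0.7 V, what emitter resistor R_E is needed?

V_E = V_B − V_BE = 3.2 − 0.7 = 2.5 V.
R_E = V_E / I_E = 2.5 / 0.76 = 3.29 kΩ.

R_E ≈ 3.3 kΩ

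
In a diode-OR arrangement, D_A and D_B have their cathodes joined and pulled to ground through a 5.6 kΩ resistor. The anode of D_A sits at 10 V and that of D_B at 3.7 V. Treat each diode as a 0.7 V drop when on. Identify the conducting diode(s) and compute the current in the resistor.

Assume both conduct. Then node N would need to be at both 10−0.7 = 9.3 V and 3.7−0.7 = 3 V, which is impossible.
Assume only D_A conducts: V_N = 10 − 0.7 = 9.3 V, so I_R = 9.3/5.6 = 1.66 mA.
Check D_B: its anode-to-cathode voltage is 3.7 − 9.3 = -5.6 V < 0.7 V, so it is off. The assumption is consistent.

Only D_A conducts; I_R ≈ 1.7 mA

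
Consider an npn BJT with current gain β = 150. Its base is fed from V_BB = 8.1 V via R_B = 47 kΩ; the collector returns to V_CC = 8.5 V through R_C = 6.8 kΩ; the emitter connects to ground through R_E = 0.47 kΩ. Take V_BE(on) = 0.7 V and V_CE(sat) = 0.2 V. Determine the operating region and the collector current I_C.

saturation; I_C ≈ 1.1 mA

Assume active: I_B = (8.1 − 0.7)/(47 + 151×0.47) = 0.0627 mA, I_C = β·I_B = 9.41 mA.
Then V_CE = 8.5 − 9.41×6.8 − 9.47×0.47 = -59.9 V < 0.2 V — the active assumption fails.
Re-solve with V_CE = 0.2 V. KCL at the emitter: V_E/R_E = (V_BB−0.7−V_E)/R_B + (V_CC−0.2−V_E)/R_C, giving V_E = 0.6 V.
I_C = (V_CC − 0.2 − V_E)/R_C = (8.3 − 0.6)/6.8 = 1.13 mA.
Check: I_B = (7.4 − 0.6)/47 = 0.145 mA, and β·I_B = 21.7 mA > I_C, confirming saturation.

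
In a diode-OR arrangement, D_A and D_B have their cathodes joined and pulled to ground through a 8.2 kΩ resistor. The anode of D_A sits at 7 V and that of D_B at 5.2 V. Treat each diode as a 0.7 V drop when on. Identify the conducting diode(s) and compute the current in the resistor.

Only D_A conducts; I_R ≈ 0.77 mA

Assume both conduct. Then node N would need to be at both 7−0.7 = 6.3 V and 5.2−0.7 = 4.5 V, which is impossible.
Assume only D_A conducts: V_N = 7 − 0.7 = 6.3 V, so I_R = 6.3/8.2 = 0.768 mA.
Check D_B: its anode-to-cathode voltage is 5.2 − 6.3 = -1.1 V < 0.7 V, so it is off. The assumption is consistent.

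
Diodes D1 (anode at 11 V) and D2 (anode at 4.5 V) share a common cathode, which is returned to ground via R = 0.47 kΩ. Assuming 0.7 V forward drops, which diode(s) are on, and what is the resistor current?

Assume both conduct. Then node N would need to be at both 11−0.7 = 10.3 V and 4.5−0.7 = 3.8 V, which is impossible.
Assume only D1 conducts: V_N = 11 − 0.7 = 10.3 V, so I_R = 10.3/0.47 = 21.9 mA.
Check D2: its anode-to-cathode voltage is 4.5 − 10.3 = -5.8 V < 0.7 V, so it is off. The assumption is consistent.

Only D1 conducts; I_R ≈ 22 mA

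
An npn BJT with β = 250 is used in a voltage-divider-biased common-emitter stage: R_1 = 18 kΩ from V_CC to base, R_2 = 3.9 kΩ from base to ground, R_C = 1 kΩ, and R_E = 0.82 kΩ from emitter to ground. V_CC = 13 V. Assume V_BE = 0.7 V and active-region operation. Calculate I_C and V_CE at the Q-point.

I_C ≈ 1.9 mA, V_CE ≈ 9.5 V

Thevenize the base divider: V_Th = V_CC·R_2/(R_1+R_2) = 13×3.9/21.9 = 2.32 V, R_Th = R_1‖R_2 = 3.21 kΩ.
Base-emitter loop: V_Th = I_B·R_Th + V_BE + (β+1)I_B·R_E, so I_B = (2.32 − 0.7) / (3.21 + 251×0.82) = 0.00773 mA.
I_C = β·I_B = 250×0.00773 = 1.93 mA, and I_E = (β+1)I_B = 1.94 mA.
V_CE = V_CC − I_C·R_C − I_E·R_E = 13 − 1.93×1 − 1.94×0.82 = 9.48 V.
V_CE = 9.48 V > 0.2 V confirms active-region operation.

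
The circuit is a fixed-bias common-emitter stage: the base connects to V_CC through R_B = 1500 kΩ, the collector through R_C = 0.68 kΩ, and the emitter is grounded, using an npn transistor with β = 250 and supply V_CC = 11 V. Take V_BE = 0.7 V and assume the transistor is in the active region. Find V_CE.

V_CE ≈ 9.8 V

Base loop: V_CC = I_B·R_B + V_BE, so I_B = (11 − 0.7)/1500 kΩ = 0.00687 mA.
In the active region I_C = β·I_B = 250 × 0.00687 = 1.72 mA.
Collector loop: V_CE = V_CC − I_C·R_C = 11 − 1.72×0.68 = 9.83 V.
Since V_CE = 9.83 V > V_CE(sat) ≈ 0.2 V, the transistor is in the active region as assumed.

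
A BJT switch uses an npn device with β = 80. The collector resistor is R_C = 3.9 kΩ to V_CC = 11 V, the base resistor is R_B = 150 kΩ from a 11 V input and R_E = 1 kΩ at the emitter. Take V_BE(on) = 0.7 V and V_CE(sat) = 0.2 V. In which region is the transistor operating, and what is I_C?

Assume active: I_B = (11 − 0.7)/(150 + 81×1) = 0.0446 mA, I_C = β·I_B = 3.57 mA.
Then V_CE = 11 − 3.57×3.9 − 3.61×1 = -6.52 V < 0.2 V — the active assumption fails.
Re-solve with V_CE = 0.2 V. KCL at the emitter: V_E/R_E = (V_BB−0.7−V_E)/R_B + (V_CC−0.2−V_E)/R_C, giving V_E = 2.25 V.
I_C = (V_CC − 0.2 − V_E)/R_C = (10.8 − 2.25)/3.9 = 2.19 mA.
Check: I_B = (10.3 − 2.25)/150 = 0.0537 mA, and β·I_B = 4.3 mA > I_C, confirming saturation.

saturation; I_C ≈ 2.2 mA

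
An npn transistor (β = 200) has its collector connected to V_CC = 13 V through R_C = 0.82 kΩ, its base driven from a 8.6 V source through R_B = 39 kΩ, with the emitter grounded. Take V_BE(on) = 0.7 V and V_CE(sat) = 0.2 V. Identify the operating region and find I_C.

saturation; I_C ≈ 16 mA

Assume active: I_B = (8.6 − 0.7)/39 = 0.203 mA, giving I_C = β·I_B = 40.5 mA.
But then V_CE = 13 − 40.5×0.82 = -20.2 V < V_CE(sat) = 0.2 V — impossible in the active region.
So the transistor is saturated. With V_CE = 0.2 V, I_C = (V_CC − 0.2)/R_C = 12.8/0.82 = 15.6 mA.
Check: β·I_B = 40.5 mA > I_C = 15.6 mA, confirming saturation.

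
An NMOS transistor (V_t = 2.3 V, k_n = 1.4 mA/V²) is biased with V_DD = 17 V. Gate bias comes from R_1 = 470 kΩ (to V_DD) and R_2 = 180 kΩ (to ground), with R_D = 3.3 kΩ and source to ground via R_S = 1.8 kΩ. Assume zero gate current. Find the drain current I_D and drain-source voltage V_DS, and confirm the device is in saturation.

I_D ≈ 0.76 mA, V_DS ≈ 13 V

V_G = V_DD·R_2/(R_1+R_2) = 17×180/650 = 4.71 V.
Assume saturation: I_D = (k_n/2)(V_GS − V_t)² with V_GS = V_G − I_D·R_S = 4.71 − 1.8·I_D.
Substituting gives 2.27·I_D² − 7.07·I_D + 4.06 = 0, with roots I_D = 0.759 or 2.36 mA.
The root I_D = 2.36 mA gives V_GS = 0.465 V ≤ V_t, so take I_D = 0.759 mA.
Then V_GS = 3.34 V and V_DS = V_DD − I_D(R_D+R_S) = 17 − 0.759×5.1 = 13.1 V.
Saturation requires V_DS ≥ V_GS − V_t = 1.04 V; 13.1 ≥ 1.04 ✓.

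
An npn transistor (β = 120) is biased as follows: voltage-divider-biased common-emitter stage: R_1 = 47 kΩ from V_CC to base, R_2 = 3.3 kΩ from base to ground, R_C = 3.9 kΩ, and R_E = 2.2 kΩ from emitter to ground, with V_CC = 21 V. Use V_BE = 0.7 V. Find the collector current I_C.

Thevenize the base divider: V_Th = V_CC·R_2/(R_1+R_2) = 21×3.3/50.3 = 1.38 V, R_Th = R_1‖R_2 = 3.08 kΩ.
Base-emitter loop: V_Th = I_B·R_Th + V_BE + (β+1)I_B·R_E, so I_B = (1.38 − 0.7) / (3.08 + 121×2.2) = 0.00252 mA.
I_C = β·I_B = 120×0.00252 = 0.302 mA, and I_E = (β+1)I_B = 0.305 mA.
V_CE = V_CC − I_C·R_C − I_E·R_E = 21 − 0.302×3.9 − 0.305×2.2 = 19.2 V.
V_CE = 19.2 V > 0.2 V confirms active-region operation.

I_C ≈ 0.3 mA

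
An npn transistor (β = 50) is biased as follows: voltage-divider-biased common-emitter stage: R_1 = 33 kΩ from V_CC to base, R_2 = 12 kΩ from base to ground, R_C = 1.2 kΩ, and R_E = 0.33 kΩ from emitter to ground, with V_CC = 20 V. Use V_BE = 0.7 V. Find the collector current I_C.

Thevenize the base divider: V_Th = V_CC·R_2/(R_1+R_2) = 20×12/45 = 5.33 V, R_Th = R_1‖R_2 = 8.8 kΩ.
Base-emitter loop: V_Th = I_B·R_Th + V_BE + (β+1)I_B·R_E, so I_B = (5.33 − 0.7) / (8.8 + 51×0.33) = 0.181 mA.
I_C = β·I_B = 50×0.181 = 9.04 mA, and I_E = (β+1)I_B = 9.22 mA.
V_CE = V_CC − I_C·R_C − I_E·R_E = 20 − 9.04×1.2 − 9.22×0.33 = 6.11 V.
V_CE = 6.11 V > 0.2 V confirms active-region operation.

I_C ≈ 9 mA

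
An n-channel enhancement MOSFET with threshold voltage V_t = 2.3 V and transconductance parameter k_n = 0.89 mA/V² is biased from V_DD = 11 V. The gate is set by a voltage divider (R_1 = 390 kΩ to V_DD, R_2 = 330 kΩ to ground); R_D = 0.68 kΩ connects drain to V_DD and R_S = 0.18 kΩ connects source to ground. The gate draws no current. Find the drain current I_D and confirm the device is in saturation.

V_G = V_DD·R_2/(R_1+R_2) = 11×330/720 = 5.04 V.
Assume saturation: I_D = (k_n/2)(V_GS − V_t)² with V_GS = V_G − I_D·R_S = 5.04 − 0.18·I_D.
Substituting gives 0.0144·I_D² − 1.44·I_D + 3.34 = 0, with roots I_D = 2.38 or 97.4 mA.
The root I_D = 97.4 mA gives V_GS = -12.5 V ≤ V_t, so take I_D = 2.38 mA.
Then V_GS = 4.61 V and V_DS = V_DD − I_D(R_D+R_S) = 11 − 2.38×0.86 = 8.95 V.
Saturation requires V_DS ≥ V_GS − V_t = 2.31 V; 8.95 ≥ 2.31 ✓.

I_D ≈ 2.4 mA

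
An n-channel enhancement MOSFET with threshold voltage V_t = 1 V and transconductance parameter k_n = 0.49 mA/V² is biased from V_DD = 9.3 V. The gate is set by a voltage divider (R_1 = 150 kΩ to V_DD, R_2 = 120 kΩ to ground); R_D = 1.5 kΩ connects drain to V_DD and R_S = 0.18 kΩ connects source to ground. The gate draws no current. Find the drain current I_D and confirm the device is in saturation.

V_G = V_DD·R_2/(R_1+R_2) = 9.3×120/270 = 4.13 V.
Assume saturation: I_D = (k_n/2)(V_GS − V_t)² with V_GS = V_G − I_D·R_S = 4.13 − 0.18·I_D.
Substituting gives 0.00794·I_D² − 1.28·I_D + 2.41 = 0, with roots I_D = 1.91 or 159 mA.
The root I_D = 159 mA gives V_GS = -24.5 V ≤ V_t, so take I_D = 1.91 mA.
Then V_GS = 3.79 V and V_DS = V_DD − I_D(R_D+R_S) = 9.3 − 1.91×1.68 = 6.1 V.
Saturation requires V_DS ≥ V_GS − V_t = 2.79 V; 6.1 ≥ 2.79 ✓.

I_D ≈ 1.9 mA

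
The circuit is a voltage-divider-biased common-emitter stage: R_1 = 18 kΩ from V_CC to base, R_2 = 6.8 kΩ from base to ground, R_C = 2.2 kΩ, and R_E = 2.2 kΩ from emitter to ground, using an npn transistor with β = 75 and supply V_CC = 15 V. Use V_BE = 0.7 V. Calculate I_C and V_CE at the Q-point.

I_C ≈ 1.5 mA, V_CE ≈ 8.4 V

Thevenize the base divider: V_Th = V_CC·R_2/(R_1+R_2) = 15×6.8/24.8 = 4.11 V, R_Th = R_1‖R_2 = 4.94 kΩ.
Base-emitter loop: V_Th = I_B·R_Th + V_BE + (β+1)I_B·R_E, so I_B = (4.11 − 0.7) / (4.94 + 76×2.2) = 0.0198 mA.
I_C = β·I_B = 75×0.0198 = 1.49 mA, and I_E = (β+1)I_B = 1.51 mA.
V_CE = V_CC − I_C·R_C − I_E·R_E = 15 − 1.49×2.2 − 1.51×2.2 = 8.41 V.
V_CE = 8.41 V > 0.2 V confirms active-region operation.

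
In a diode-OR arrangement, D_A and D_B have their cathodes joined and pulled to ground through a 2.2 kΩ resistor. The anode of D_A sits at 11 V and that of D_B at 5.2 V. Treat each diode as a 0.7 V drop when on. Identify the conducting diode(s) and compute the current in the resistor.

Only D_A conducts; I_R ≈ 4.7 mA

Assume both conduct. Then node N would need to be at both 11−0.7 = 10.3 V and 5.2−0.7 = 4.5 V, which is impossible.
Assume only D_A conducts: V_N = 11 − 0.7 = 10.3 V, so I_R = 10.3/2.2 = 4.68 mA.
Check D_B: its anode-to-cathode voltage is 5.2 − 10.3 = -5.1 V < 0.7 V, so it is off. The assumption is consistent.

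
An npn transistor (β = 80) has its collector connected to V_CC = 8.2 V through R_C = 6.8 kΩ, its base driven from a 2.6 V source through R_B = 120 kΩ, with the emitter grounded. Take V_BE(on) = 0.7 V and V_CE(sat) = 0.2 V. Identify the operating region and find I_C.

saturation; I_C ≈ 1.2 mA

Assume active: I_B = (2.6 − 0.7)/120 = 0.0158 mA, giving I_C = β·I_B = 1.27 mA.
But then V_CE = 8.2 − 1.27×6.8 = -0.413 V < V_CE(sat) = 0.2 V — impossible in the active region.
So the transistor is saturated. With V_CE = 0.2 V, I_C = (V_CC − 0.2)/R_C = 8/6.8 = 1.18 mA.
Check: β·I_B = 1.27 mA > I_C = 1.18 mA, confirming saturation.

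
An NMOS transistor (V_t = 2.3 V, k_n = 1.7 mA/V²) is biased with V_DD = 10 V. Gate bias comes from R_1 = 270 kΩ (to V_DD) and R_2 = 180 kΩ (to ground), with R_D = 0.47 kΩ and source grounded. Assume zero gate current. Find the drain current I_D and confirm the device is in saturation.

V_G = V_DD·R_2/(R_1+R_2) = 10×180/450 = 4 V. With the source grounded, V_GS = V_G = 4 V.
Assume saturation: I_D = (k_n/2)(V_GS − V_t)² = (1.7/2)×(4 − 2.3)² = 0.85×1.7² = 2.46 mA.
V_DS = V_DD − I_D·R_D = 10 − 2.46×0.47 = 8.85 V.
Saturation requires V_DS ≥ V_GS − V_t = 1.7 V; 8.85 ≥ 1.7 ✓.

I_D ≈ 2.5 mA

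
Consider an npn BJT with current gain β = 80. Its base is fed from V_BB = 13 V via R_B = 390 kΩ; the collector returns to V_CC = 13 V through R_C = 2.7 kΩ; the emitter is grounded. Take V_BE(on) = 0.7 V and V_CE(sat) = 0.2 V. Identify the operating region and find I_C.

Assume active. Base-emitter loop: I_B = (V_BB − V_BE)/R_B = (13 − 0.7)/390 = 0.0315 mA.
I_C = β·I_B = 80×0.0315 = 2.52 mA.
V_CE = V_CC − I_C·R_C = 13 − 2.52×2.7 = 6.19 V > V_CE(sat), so the active-region assumption holds.

active; I_C ≈ 2.5 mA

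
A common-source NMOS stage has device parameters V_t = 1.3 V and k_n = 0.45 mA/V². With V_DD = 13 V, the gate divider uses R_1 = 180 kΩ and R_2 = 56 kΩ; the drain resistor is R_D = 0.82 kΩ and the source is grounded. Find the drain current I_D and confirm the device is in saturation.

I_D ≈ 0.72 mA

V_G = V_DD·R_2/(R_1+R_2) = 13×56/236 = 3.08 V. With the source grounded, V_GS = V_G = 3.08 V.
Assume saturation: I_D = (k_n/2)(V_GS − V_t)² = (0.45/2)×(3.08 − 1.3)² = 0.225×1.78² = 0.717 mA.
V_DS = V_DD − I_D·R_D = 13 − 0.717×0.82 = 12.4 V.
Saturation requires V_DS ≥ V_GS − V_t = 1.78 V; 12.4 ≥ 1.78 ✓.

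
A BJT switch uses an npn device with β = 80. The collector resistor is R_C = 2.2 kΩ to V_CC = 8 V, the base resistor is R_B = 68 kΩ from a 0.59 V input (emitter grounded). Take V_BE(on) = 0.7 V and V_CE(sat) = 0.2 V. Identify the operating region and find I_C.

V_BB = 0.59 V ≤ V_BE(on) = 0.7 V, so the base-emitter junction is not forward biased.
The transistor is in cutoff: I_B = I_C = 0.

cutoff; I_C ≈ 0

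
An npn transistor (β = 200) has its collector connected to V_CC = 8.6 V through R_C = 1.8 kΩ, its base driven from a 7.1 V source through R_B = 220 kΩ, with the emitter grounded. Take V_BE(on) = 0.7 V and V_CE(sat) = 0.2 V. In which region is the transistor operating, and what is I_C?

saturation; I_C ≈ 4.7 mA

Assume active: I_B = (7.1 − 0.7)/220 = 0.0291 mA, giving I_C = β·I_B = 5.82 mA.
But then V_CE = 8.6 − 5.82×1.8 = -1.87 V < V_CE(sat) = 0.2 V — impossible in the active region.
So the transistor is saturated. With V_CE = 0.2 V, I_C = (V_CC − 0.2)/R_C = 8.4/1.8 = 4.67 mA.
Check: β·I_B = 5.82 mA > I_C = 4.67 mA, confirming saturation.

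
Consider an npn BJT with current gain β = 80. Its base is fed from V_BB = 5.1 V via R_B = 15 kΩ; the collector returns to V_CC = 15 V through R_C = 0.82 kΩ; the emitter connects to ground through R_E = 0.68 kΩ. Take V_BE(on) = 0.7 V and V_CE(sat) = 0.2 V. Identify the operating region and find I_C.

active; I_C ≈ 5 mA

Assume active. Base-emitter loop: I_B = (V_BB − V_BE)/(R_B + (β+1)R_E) = (5.1 − 0.7)/(15 + 81×0.68) = 0.0628 mA.
I_C = β·I_B = 80×0.0628 = 5.02 mA.
V_CE = V_CC − I_C·R_C − I_E·R_E = 15 − 5.02×0.82 − 5.09×0.68 = 7.42 V > V_CE(sat), so the active-region assumption holds.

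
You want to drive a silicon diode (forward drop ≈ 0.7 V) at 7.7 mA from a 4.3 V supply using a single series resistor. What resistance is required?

The resistor drops V_S − V_D = 4.3 − 0.7 = 3.6 V at 7.7 mA.
R = 3.6 V / 7.7 mA = 0.468 kΩ.

R ≈ 0.47 kΩ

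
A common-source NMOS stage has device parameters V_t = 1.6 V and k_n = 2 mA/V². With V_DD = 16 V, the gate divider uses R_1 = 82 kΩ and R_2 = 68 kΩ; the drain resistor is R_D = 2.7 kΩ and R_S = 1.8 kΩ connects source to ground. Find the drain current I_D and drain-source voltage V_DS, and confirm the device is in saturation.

V_G = V_DD·R_2/(R_1+R_2) = 16×68/150 = 7.25 V.
Assume saturation: I_D = (k_n/2)(V_GS − V_t)² with V_GS = V_G − I_D·R_S = 7.25 − 1.8·I_D.
Substituting gives 3.24·I_D² − 21.4·I_D + 32 = 0, with roots I_D = 2.3 or 4.29 mA.
The root I_D = 4.29 mA gives V_GS = -0.472 V ≤ V_t, so take I_D = 2.3 mA.
Then V_GS = 3.12 V and V_DS = V_DD − I_D(R_D+R_S) = 16 − 2.3×4.5 = 5.66 V.
Saturation requires V_DS ≥ V_GS − V_t = 1.52 V; 5.66 ≥ 1.52 ✓.

I_D ≈ 2.3 mA, V_DS ≈ 5.7 V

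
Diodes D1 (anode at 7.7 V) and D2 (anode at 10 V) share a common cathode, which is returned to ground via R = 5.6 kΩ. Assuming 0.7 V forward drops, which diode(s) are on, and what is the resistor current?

Assume both conduct. Then node N would need to be at both 7.7−0.7 = 7 V and 10−0.7 = 9.3 V, which is impossible.
Assume only D2 conducts: V_N = 10 − 0.7 = 9.3 V, so I_R = 9.3/5.6 = 1.66 mA.
Check D1: its anode-to-cathode voltage is 7.7 − 9.3 = -1.6 V < 0.7 V, so it is off. The assumption is consistent.

Only D2 conducts; I_R ≈ 1.7 mA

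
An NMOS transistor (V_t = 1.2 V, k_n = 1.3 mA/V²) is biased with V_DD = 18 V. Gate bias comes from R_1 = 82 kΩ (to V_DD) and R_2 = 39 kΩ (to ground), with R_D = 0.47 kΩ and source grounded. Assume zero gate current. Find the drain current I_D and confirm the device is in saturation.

V_G = V_DD·R_2/(R_1+R_2) = 18×39/121 = 5.8 V. With the source grounded, V_GS = V_G = 5.8 V.
Assume saturation: I_D = (k_n/2)(V_GS − V_t)² = (1.3/2)×(5.8 − 1.2)² = 0.65×4.6² = 13.8 mA.
V_DS = V_DD − I_D·R_D = 18 − 13.8×0.47 = 11.5 V.
Saturation requires V_DS ≥ V_GS − V_t = 4.6 V; 11.5 ≥ 4.6 ✓.

I_D ≈ 14 mA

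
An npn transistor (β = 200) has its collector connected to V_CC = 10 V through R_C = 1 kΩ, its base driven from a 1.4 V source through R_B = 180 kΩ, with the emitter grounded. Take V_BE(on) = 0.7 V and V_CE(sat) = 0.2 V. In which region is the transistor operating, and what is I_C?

Assume active. Base-emitter loop: I_B = (V_BB − V_BE)/R_B = (1.4 − 0.7)/180 = 0.00389 mA.
I_C = β·I_B = 200×0.00389 = 0.778 mA.
V_CE = V_CC − I_C·R_C = 10 − 0.778×1 = 9.22 V > V_CE(sat), so the active-region assumption holds.

active; I_C ≈ 0.78 mA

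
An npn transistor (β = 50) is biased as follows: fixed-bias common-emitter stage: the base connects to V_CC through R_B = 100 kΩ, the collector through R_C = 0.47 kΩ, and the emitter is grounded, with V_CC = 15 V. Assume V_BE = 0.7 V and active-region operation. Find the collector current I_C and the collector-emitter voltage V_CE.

I_C ≈ 7.2 mA, V_CE ≈ 12 V

Base loop: V_CC = I_B·R_B + V_BE, so I_B = (15 − 0.7)/100 kΩ = 0.143 mA.
In the active region I_C = β·I_B = 50 × 0.143 = 7.15 mA.
Collector loop: V_CE = V_CC − I_C·R_C = 15 − 7.15×0.47 = 11.6 V.
Since V_CE = 11.6 V > V_CE(sat) ≈ 0.2 V, the transistor is in the active region as assumed.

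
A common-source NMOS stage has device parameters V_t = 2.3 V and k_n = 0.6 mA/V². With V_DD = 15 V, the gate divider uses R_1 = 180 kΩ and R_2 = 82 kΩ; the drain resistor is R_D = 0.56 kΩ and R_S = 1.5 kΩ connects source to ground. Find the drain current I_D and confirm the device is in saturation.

I_D ≈ 0.63 mA

V_G = V_DD·R_2/(R_1+R_2) = 15×82/262 = 4.69 V.
Assume saturation: I_D = (k_n/2)(V_GS − V_t)² with V_GS = V_G − I_D·R_S = 4.69 − 1.5·I_D.
Substituting gives 0.675·I_D² − 3.16·I_D + 1.72 = 0, with roots I_D = 0.63 or 4.04 mA.
The root I_D = 4.04 mA gives V_GS = -1.37 V ≤ V_t, so take I_D = 0.63 mA.
Then V_GS = 3.75 V and V_DS = V_DD − I_D(R_D+R_S) = 15 − 0.63×2.06 = 13.7 V.
Saturation requires V_DS ≥ V_GS − V_t = 1.45 V; 13.7 ≥ 1.45 ✓.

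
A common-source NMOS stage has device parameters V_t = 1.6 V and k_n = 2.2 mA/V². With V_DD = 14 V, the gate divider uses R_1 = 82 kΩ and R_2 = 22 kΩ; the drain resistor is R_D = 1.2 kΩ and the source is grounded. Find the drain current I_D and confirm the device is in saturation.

I_D ≈ 2 mA

V_G = V_DD·R_2/(R_1+R_2) = 14×22/104 = 2.96 V. With the source grounded, V_GS = V_G = 2.96 V.
Assume saturation: I_D = (k_n/2)(V_GS − V_t)² = (2.2/2)×(2.96 − 1.6)² = 1.1×1.36² = 2.04 mA.
V_DS = V_DD − I_D·R_D = 14 − 2.04×1.2 = 11.6 V.
Saturation requires V_DS ≥ V_GS − V_t = 1.36 V; 11.6 ≥ 1.36 ✓.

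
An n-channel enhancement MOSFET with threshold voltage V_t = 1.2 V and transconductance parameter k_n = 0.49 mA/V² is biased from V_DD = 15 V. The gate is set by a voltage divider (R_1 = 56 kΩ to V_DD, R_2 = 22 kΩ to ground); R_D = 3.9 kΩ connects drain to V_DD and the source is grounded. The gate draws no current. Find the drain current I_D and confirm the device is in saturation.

I_D ≈ 2.3 mA

V_G = V_DD·R_2/(R_1+R_2) = 15×22/78 = 4.23 V. With the source grounded, V_GS = V_G = 4.23 V.
Assume saturation: I_D = (k_n/2)(V_GS − V_t)² = (0.49/2)×(4.23 − 1.2)² = 0.245×3.03² = 2.25 mA.
V_DS = V_DD − I_D·R_D = 15 − 2.25×3.9 = 6.22 V.
Saturation requires V_DS ≥ V_GS − V_t = 3.03 V; 6.22 ≥ 3.03 ✓.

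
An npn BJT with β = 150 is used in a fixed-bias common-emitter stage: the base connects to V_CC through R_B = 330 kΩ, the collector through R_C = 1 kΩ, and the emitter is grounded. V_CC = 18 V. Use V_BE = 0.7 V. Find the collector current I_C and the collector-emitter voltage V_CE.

I_C ≈ 7.9 mA, V_CE ≈ 10 V

Base loop: V_CC = I_B·R_B + V_BE, so I_B = (18 − 0.7)/330 kΩ = 0.0524 mA.
In the active region I_C = β·I_B = 150 × 0.0524 = 7.86 mA.
Collector loop: V_CE = V_CC − I_C·R_C = 18 − 7.86×1 = 10.1 V.
Since V_CE = 10.1 V > V_CE(sat) ≈ 0.2 V, the transistor is in the active region as assumed.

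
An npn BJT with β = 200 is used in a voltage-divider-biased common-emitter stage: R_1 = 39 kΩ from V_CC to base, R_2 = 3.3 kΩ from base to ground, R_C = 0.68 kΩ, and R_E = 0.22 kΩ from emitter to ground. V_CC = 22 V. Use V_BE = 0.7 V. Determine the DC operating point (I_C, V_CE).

Thevenize the base divider: V_Th = V_CC·R_2/(R_1+R_2) = 22×3.3/42.3 = 1.72 V, R_Th = R_1‖R_2 = 3.04 kΩ.
Base-emitter loop: V_Th = I_B·R_Th + V_BE + (β+1)I_B·R_E, so I_B = (1.72 − 0.7) / (3.04 + 201×0.22) = 0.0215 mA.
I_C = β·I_B = 200×0.0215 = 4.3 mA, and I_E = (β+1)I_B = 4.32 mA.
V_CE = V_CC − I_C·R_C − I_E·R_E = 22 − 4.3×0.68 − 4.32×0.22 = 18.1 V.
V_CE = 18.1 V > 0.2 V confirms active-region operation.

I_C ≈ 4.3 mA, V_CE ≈ 18 V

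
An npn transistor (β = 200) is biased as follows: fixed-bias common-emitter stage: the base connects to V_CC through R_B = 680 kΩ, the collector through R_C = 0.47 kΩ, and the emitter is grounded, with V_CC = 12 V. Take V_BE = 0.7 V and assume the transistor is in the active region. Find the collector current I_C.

Base loop: V_CC = I_B·R_B + V_BE, so I_B = (12 − 0.7)/680 kΩ = 0.0166 mA.
In the active region I_C = β·I_B = 200 × 0.0166 = 3.32 mA.
Collector loop: V_CE = V_CC − I_C·R_C = 12 − 3.32×0.47 = 10.4 V.
Since V_CE = 10.4 V > V_CE(sat) ≈ 0.2 V, the transistor is in the active region as assumed.

I_C ≈ 3.3 mA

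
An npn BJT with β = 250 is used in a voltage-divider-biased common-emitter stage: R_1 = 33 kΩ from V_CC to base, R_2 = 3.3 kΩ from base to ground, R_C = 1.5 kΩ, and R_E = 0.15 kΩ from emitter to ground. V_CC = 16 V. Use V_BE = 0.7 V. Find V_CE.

Thevenize the base divider: V_Th = V_CC·R_2/(R_1+R_2) = 16×3.3/36.3 = 1.45 V, R_Th = R_1‖R_2 = 3 kΩ.
Base-emitter loop: V_Th = I_B·R_Th + V_BE + (β+1)I_B·R_E, so I_B = (1.45 − 0.7) / (3 + 251×0.15) = 0.0186 mA.
I_C = β·I_B = 250×0.0186 = 4.64 mA, and I_E = (β+1)I_B = 4.66 mA.
V_CE = V_CC − I_C·R_C − I_E·R_E = 16 − 4.64×1.5 − 4.66×0.15 = 8.34 V.
V_CE = 8.34 V > 0.2 V confirms active-region operation.

V_CE ≈ 8.3 V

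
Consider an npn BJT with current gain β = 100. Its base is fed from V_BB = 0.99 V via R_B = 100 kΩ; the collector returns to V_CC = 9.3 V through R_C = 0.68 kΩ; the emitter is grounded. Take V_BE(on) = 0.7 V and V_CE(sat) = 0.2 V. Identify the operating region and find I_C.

Assume active. Base-emitter loop: I_B = (V_BB − V_BE)/R_B = (0.99 − 0.7)/100 = 0.0029 mA.
I_C = β·I_B = 100×0.0029 = 0.29 mA.
V_CE = V_CC − I_C·R_C = 9.3 − 0.29×0.68 = 9.1 V > V_CE(sat), so the active-region assumption holds.

active; I_C ≈ 0.29 mA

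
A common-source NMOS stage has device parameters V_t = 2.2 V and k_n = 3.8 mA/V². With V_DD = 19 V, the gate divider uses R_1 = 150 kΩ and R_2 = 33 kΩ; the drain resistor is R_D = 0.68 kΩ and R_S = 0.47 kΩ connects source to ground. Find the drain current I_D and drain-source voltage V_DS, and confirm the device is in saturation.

V_G = V_DD·R_2/(R_1+R_2) = 19×33/183 = 3.43 V.
Assume saturation: I_D = (k_n/2)(V_GS − V_t)² with V_GS = V_G − I_D·R_S = 3.43 − 0.47·I_D.
Substituting gives 0.42·I_D² − 3.19·I_D + 2.86 = 0, with roots I_D = 1.04 or 6.56 mA.
The root I_D = 6.56 mA gives V_GS = 0.341 V ≤ V_t, so take I_D = 1.04 mA.
Then V_GS = 2.94 V and V_DS = V_DD − I_D(R_D+R_S) = 19 − 1.04×1.15 = 17.8 V.
Saturation requires V_DS ≥ V_GS − V_t = 0.739 V; 17.8 ≥ 0.739 ✓.

I_D ≈ 1 mA, V_DS ≈ 18 V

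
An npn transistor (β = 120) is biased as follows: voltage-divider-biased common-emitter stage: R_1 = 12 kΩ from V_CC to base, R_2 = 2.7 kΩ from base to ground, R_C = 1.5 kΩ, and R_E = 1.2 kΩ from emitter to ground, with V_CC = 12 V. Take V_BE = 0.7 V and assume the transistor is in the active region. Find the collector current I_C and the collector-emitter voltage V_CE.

I_C ≈ 1.2 mA, V_CE ≈ 8.7 V

Thevenize the base divider: V_Th = V_CC·R_2/(R_1+R_2) = 12×2.7/14.7 = 2.2 V, R_Th = R_1‖R_2 = 2.2 kΩ.
Base-emitter loop: V_Th = I_B·R_Th + V_BE + (β+1)I_B·R_E, so I_B = (2.2 − 0.7) / (2.2 + 121×1.2) = 0.0102 mA.
I_C = β·I_B = 120×0.0102 = 1.22 mA, and I_E = (β+1)I_B = 1.23 mA.
V_CE = V_CC − I_C·R_C − I_E·R_E = 12 − 1.22×1.5 − 1.23×1.2 = 8.68 V.
V_CE = 8.68 V > 0.2 V confirms active-region operation.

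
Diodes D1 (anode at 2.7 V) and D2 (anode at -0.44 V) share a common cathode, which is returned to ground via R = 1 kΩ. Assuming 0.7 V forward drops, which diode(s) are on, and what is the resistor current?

Only D1 conducts; I_R ≈ 2 mA

Assume both conduct. Then node N would need to be at both 2.7−0.7 = 2 V and -0.44−0.7 = -1.14 V, which is impossible.
Assume only D1 conducts: V_N = 2.7 − 0.7 = 2 V, so I_R = 2/1 = 2 mA.
Check D2: its anode-to-cathode voltage is -0.44 − 2 = -2.44 V < 0.7 V, so it is off. The assumption is consistent.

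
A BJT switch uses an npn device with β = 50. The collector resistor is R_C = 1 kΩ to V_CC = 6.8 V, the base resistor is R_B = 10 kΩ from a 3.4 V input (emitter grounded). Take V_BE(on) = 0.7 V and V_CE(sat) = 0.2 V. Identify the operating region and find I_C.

saturation; I_C ≈ 6.6 mA

Assume active: I_B = (3.4 − 0.7)/10 = 0.27 mA, giving I_C = β·I_B = 13.5 mA.
But then V_CE = 6.8 − 13.5×1 = -6.7 V < V_CE(sat) = 0.2 V — impossible in the active region.
So the transistor is saturated. With V_CE = 0.2 V, I_C = (V_CC − 0.2)/R_C = 6.6/1 = 6.6 mA.
Check: β·I_B = 13.5 mA > I_C = 6.6 mA, confirming saturation.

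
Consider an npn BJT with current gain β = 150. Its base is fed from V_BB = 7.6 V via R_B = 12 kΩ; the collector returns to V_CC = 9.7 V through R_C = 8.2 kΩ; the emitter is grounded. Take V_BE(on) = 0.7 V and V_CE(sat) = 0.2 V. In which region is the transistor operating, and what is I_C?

saturation; I_C ≈ 1.2 mA

Assume active: I_B = (7.6 − 0.7)/12 = 0.575 mA, giving I_C = β·I_B = 86.2 mA.
But then V_CE = 9.7 − 86.2×8.2 = -698 V < V_CE(sat) = 0.2 V — impossible in the active region.
So the transistor is saturated. With V_CE = 0.2 V, I_C = (V_CC − 0.2)/R_C = 9.5/8.2 = 1.16 mA.
Check: β·I_B = 86.2 mA > I_C = 1.16 mA, confirming saturation.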